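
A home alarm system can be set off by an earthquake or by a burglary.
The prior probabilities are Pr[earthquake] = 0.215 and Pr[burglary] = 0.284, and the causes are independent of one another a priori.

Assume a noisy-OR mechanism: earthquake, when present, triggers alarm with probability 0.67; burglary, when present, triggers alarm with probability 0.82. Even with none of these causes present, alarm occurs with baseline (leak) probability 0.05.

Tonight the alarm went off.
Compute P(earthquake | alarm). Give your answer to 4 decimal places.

P(earthquake | alarm) ≈ 0.4340

Under noisy-OR, P(alarm | causes) = 1 − (1−0.05)·∏(1−qᵢ) over the active causes.
P(alarm) = 0.05*0.785*0.716 + 0.829*0.785*0.284 + 0.6865*0.215*0.716 + 0.94357*0.215*0.284 = 0.028103 + 0.184817 + 0.105680 + 0.057614 = 0.376214
Restricting to configurations with earthquake present: 0.105680 + 0.057614 = 0.163294.
Hence the posterior is 0.163294/0.376214 ≈ 0.4340.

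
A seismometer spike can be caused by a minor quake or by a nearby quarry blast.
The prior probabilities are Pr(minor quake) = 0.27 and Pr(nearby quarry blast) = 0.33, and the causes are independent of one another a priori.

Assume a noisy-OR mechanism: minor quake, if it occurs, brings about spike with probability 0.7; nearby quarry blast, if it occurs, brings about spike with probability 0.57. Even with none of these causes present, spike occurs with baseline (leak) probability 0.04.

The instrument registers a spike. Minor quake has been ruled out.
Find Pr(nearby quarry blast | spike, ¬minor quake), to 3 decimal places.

Pr(nearby quarry blast | spike, ¬minor quake) ≈ 0.878

Under noisy-OR, P(spike | causes) = 1 − (1−0.04)·∏(1−qᵢ) over the active causes.
P(spike | ¬minor quake) = 0.04·0.67 + 0.5872·0.33 = 0.026800 + 0.193776 = 0.220576
Of this, 0.193776 comes from 0.5872·0.33 (the nearby quarry blast=true cases).
So P(nearby quarry blast | spike, ¬minor quake) = 0.193776/0.220576 ≈ 0.878.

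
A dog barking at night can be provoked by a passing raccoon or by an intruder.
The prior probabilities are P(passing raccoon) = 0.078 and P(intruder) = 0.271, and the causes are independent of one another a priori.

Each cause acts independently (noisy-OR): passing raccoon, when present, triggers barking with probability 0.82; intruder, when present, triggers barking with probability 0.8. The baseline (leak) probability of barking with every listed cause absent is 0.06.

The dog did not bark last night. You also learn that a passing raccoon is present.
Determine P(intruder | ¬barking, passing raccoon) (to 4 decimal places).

P(intruder | ¬barking, passing raccoon) ≈ 0.0692

Under noisy-OR, P(barking | causes) = 1 − (1−0.06)·∏(1−qᵢ) over the active causes.
Weight on intruder=true, given the evidence: 0.03384×0.271 = 0.009171
Normalizer over all consistent configurations: 0.1692×0.729 + 0.03384×0.271 = 0.132518
P(intruder | ¬barking, passing raccoon) = 0.009171/0.132518 ≈ 0.0692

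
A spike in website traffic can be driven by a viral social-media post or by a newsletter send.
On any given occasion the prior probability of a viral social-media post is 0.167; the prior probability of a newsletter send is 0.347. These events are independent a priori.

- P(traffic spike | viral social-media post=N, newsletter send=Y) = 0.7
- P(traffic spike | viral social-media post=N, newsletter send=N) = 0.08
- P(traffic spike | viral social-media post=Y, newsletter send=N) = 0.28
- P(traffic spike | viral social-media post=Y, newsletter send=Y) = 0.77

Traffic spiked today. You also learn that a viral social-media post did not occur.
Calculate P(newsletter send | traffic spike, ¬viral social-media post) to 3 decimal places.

Enumerate both values of newsletter send and weight by the priors:
  P(traffic spike | ¬viral social-media post) = 0.08*0.653 + 0.7*0.347
        = 0.052240 + 0.242900 = 0.295140
Configurations with newsletter send contribute 0.242900, so
  P(newsletter send | traffic spike, ¬viral social-media post) = 0.242900 / 0.295140 ≈ 0.823

P(newsletter send | traffic spike, ¬viral social-media post) ≈ 0.823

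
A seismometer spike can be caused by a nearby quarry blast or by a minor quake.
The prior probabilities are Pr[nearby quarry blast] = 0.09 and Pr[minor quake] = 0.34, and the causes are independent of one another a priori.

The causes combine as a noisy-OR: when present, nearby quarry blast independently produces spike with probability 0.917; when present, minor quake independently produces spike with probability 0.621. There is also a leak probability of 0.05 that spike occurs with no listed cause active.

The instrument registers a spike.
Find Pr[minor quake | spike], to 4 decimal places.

Pr[minor quake | spike] ≈ 0.7288

Under noisy-OR, P(spike | causes) = 1 − (1−0.05)·∏(1−qᵢ) over the active causes.
Enumerate the 4 (nearby quarry blast, minor quake) configurations and weight by the priors:
  P(spike) = 0.05×0.91×0.66 + 0.63995×0.91×0.34 + 0.92115×0.09×0.66 + 0.970116×0.09×0.34
        = 0.030030 + 0.198001 + 0.054716 + 0.029686 = 0.312433
Keeping only the minor quake-present terms gives 0.227687, so
  P(minor quake | spike) = 0.227687 / 0.312433 ≈ 0.7288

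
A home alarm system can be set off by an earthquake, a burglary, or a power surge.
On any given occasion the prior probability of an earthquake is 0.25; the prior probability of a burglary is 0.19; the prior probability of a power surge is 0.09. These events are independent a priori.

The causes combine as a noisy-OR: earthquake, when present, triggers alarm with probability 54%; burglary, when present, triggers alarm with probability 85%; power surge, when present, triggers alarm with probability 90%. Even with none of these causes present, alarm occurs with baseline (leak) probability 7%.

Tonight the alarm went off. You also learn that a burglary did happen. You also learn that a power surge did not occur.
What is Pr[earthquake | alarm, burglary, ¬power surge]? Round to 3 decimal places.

Under noisy-OR, P(alarm | causes) = 1 − (1−0.07)·∏(1−qᵢ) over the active causes.
P(alarm | burglary, ¬power surge) = 0.8605×0.75 + 0.93583×0.25 = 0.645375 + 0.233958 = 0.879333
Of this, 0.233958 comes from 0.93583×0.25 (the earthquake=true cases).
So P(earthquake | alarm, burglary, ¬power surge) = 0.233958/0.879333 ≈ 0.266.

Pr[earthquake | alarm, burglary, ¬power surge] ≈ 0.266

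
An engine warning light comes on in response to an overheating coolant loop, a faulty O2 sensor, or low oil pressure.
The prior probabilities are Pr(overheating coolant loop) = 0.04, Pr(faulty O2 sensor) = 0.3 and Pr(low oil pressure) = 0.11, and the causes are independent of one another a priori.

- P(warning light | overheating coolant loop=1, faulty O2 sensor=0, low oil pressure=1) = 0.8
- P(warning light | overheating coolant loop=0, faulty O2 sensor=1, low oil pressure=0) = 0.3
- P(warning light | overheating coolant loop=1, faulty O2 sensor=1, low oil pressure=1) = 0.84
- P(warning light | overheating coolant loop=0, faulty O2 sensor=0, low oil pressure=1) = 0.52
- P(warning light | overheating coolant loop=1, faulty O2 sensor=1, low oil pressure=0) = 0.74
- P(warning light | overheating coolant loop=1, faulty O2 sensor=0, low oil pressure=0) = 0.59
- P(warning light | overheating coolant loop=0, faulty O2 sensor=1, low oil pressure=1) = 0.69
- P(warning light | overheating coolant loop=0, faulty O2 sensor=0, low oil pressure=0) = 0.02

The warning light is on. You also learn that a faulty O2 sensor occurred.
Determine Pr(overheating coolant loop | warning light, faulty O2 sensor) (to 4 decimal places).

Enumerate the 4 (overheating coolant loop, low oil pressure) configurations and weight by the priors:
  P(warning light | faulty O2 sensor) = 0.3*0.96*0.89 + 0.69*0.96*0.11 + 0.74*0.04*0.89 + 0.84*0.04*0.11
        = 0.256320 + 0.072864 + 0.026344 + 0.003696 = 0.359224
The terms with overheating coolant loop present sum to 0.030040, so
  P(overheating coolant loop | warning light, faulty O2 sensor) = 0.030040 / 0.359224 ≈ 0.0836

Pr(overheating coolant loop | warning light, faulty O2 sensor) ≈ 0.0836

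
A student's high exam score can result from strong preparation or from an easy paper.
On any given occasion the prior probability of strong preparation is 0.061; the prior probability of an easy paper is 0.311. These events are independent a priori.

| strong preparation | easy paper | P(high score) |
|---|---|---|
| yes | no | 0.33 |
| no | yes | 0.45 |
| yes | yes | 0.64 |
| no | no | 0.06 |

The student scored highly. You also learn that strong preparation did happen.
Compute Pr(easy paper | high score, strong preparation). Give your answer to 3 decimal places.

Pr(easy paper | high score, strong preparation) ≈ 0.467

Enumerate both values of easy paper and weight by the priors:
  P(high score | strong preparation) = 0.33·0.689 + 0.64·0.311
        = 0.227370 + 0.199040 = 0.426410
Keeping only the easy paper-present terms gives 0.199040, so
  P(easy paper | high score, strong preparation) = 0.199040 / 0.426410 ≈ 0.467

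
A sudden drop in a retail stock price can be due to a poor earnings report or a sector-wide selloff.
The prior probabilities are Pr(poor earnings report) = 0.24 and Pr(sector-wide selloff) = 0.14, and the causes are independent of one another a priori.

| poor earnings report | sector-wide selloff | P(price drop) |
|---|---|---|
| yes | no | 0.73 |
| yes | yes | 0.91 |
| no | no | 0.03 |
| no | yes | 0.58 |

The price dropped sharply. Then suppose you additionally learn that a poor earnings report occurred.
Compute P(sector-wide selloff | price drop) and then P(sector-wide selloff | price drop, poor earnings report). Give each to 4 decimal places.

P(price drop) = 0.03*0.76*0.86 + 0.58*0.76*0.14 + 0.73*0.24*0.86 + 0.91*0.24*0.14 = 0.019608 + 0.061712 + 0.150672 + 0.030576 = 0.262568
The sector-wide selloff-present share is 0.061712 + 0.030576 = 0.092288.
Hence the posterior is 0.092288/0.262568 ≈ 0.3515.

Now condition on the additional information:
P(price drop | poor earnings report) = 0.73*0.86 + 0.91*0.14 = 0.627800 + 0.127400 = 0.755200
Of this, 0.127400 comes from 0.91*0.14 (the sector-wide selloff=true cases).
P(sector-wide selloff | price drop, poor earnings report) = 0.127400 / 0.755200 ≈ 0.1687
Conditioning on poor earnings report lowers the posterior on sector-wide selloff: the classic explaining-away effect in a common-effect structure.

P(sector-wide selloff | price drop) ≈ 0.3515; P(sector-wide selloff | price drop, poor earnings report) ≈ 0.1687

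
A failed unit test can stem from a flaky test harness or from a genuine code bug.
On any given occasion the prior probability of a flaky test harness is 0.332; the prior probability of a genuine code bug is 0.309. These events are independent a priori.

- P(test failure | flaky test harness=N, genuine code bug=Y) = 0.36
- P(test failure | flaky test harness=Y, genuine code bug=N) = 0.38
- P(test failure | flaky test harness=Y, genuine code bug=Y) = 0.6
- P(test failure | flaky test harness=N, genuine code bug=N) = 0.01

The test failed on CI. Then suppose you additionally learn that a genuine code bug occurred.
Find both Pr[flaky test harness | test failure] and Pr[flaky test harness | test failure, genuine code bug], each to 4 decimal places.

Pr[flaky test harness | test failure] ≈ 0.6533; Pr[flaky test harness | test failure, genuine code bug] ≈ 0.4531

Numerator (weight on configurations with flaky test harness): 0.087177 + 0.061553 = 0.148730
Denominator P(test failure): 0.01·0.668·0.691 + 0.36·0.668·0.309 + 0.38·0.332·0.691 + 0.6·0.332·0.309 = 0.227654
Posterior = 0.148730 / 0.227654 ≈ 0.6533

Now condition on the additional information:
P(test failure | genuine code bug) = 0.36*0.668 + 0.6*0.332 = 0.240480 + 0.199200 = 0.439680
Of this, 0.199200 comes from 0.6*0.332 (the flaky test harness=true cases).
So P(flaky test harness | test failure, genuine code bug) = 0.199200/0.439680 ≈ 0.4531.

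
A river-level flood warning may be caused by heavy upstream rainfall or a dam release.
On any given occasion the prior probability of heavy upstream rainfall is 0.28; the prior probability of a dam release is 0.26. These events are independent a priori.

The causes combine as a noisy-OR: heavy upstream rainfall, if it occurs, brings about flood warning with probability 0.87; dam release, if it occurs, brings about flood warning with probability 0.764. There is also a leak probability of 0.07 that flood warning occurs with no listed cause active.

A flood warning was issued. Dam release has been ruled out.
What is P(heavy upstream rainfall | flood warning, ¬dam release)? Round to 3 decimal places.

P(heavy upstream rainfall | flood warning, ¬dam release) ≈ 0.830

Under noisy-OR, P(flood warning | causes) = 1 − (1−0.07)·∏(1−qᵢ) over the active causes.
Numerator (weight on configurations with heavy upstream rainfall): 0.8791*0.28 = 0.246148
The normalizing constant is 0.07*0.72 + 0.8791*0.28 = 0.296548
P(heavy upstream rainfall | flood warning, ¬dam release) = 0.246148/0.296548 ≈ 0.830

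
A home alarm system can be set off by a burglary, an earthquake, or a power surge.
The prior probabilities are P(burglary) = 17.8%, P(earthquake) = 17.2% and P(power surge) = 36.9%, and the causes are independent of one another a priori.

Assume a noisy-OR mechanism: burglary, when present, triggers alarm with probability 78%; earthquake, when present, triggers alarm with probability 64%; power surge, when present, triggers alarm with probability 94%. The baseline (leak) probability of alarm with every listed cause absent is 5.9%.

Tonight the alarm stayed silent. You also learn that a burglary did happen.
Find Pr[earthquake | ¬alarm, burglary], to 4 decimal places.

Under noisy-OR, P(alarm | causes) = 1 − (1−0.059)·∏(1−qᵢ) over the active causes.
Sum P(¬alarm|·) weighted by the priors over the 4 (earthquake, power surge) configurations:
  P(¬alarm | burglary) = 0.20702*0.828*0.631 + 0.012421*0.828*0.369 + 0.074527*0.172*0.631 + 0.004472*0.172*0.369
        = 0.108161 + 0.003795 + 0.008089 + 0.000284 = 0.120329
The terms with earthquake present sum to 0.008373, so
  P(earthquake | ¬alarm, burglary) = 0.008373 / 0.120329 ≈ 0.0696

Pr[earthquake | ¬alarm, burglary] ≈ 0.0696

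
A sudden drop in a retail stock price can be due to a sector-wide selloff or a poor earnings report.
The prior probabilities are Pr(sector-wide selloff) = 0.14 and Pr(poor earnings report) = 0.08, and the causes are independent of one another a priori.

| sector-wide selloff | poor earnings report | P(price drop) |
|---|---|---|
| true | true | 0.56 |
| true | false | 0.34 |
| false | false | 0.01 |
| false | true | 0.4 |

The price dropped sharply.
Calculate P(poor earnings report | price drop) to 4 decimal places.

P(poor earnings report | price drop) ≈ 0.3952

For the numerator, keep only poor earnings report=true terms: 0.027520 + 0.006272 = 0.033792
The normalizing constant is 0.01×0.86×0.92 + 0.4×0.86×0.08 + 0.34×0.14×0.92 + 0.56×0.14×0.08 = 0.085496
Posterior = 0.033792 / 0.085496 ≈ 0.3952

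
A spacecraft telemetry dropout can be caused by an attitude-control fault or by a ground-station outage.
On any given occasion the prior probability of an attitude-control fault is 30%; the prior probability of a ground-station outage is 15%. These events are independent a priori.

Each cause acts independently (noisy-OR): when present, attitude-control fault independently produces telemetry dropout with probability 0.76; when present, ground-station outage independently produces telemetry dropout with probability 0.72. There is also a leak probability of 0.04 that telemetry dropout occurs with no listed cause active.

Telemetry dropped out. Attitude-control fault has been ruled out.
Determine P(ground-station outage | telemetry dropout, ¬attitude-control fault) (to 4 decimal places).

P(ground-station outage | telemetry dropout, ¬attitude-control fault) ≈ 0.7634

Under noisy-OR, P(telemetry dropout | causes) = 1 − (1−0.04)·∏(1−qᵢ) over the active causes.
Weight on ground-station outage=true, given the evidence: 0.7312*0.15 = 0.109680
Denominator P(telemetry dropout | ¬attitude-control fault): 0.04*0.85 + 0.7312*0.15 = 0.143680
P(ground-station outage | telemetry dropout, ¬attitude-control fault) = 0.109680/0.143680 ≈ 0.7634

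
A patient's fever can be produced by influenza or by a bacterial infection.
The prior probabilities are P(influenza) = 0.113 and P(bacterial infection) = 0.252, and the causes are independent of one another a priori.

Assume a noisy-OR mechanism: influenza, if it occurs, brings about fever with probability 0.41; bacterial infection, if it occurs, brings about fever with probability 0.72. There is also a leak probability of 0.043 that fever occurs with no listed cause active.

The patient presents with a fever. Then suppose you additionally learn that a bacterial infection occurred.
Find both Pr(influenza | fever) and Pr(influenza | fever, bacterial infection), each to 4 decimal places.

Pr(influenza | fever) ≈ 0.2403; Pr(influenza | fever, bacterial infection) ≈ 0.1278

Under noisy-OR, P(fever | causes) = 1 − (1−0.043)·∏(1−qᵢ) over the active causes.
P(fever) = 0.043·0.887·0.748 + 0.73204·0.887·0.252 + 0.43537·0.113·0.748 + 0.841904·0.113·0.252 = 0.028529 + 0.163629 + 0.036799 + 0.023974 = 0.252931
The influenza-present share is 0.036799 + 0.023974 = 0.060773.
P(influenza | fever) = 0.060773 / 0.252931 ≈ 0.2403

With the extra evidence:
P(fever | bacterial infection) = 0.73204×0.887 + 0.841904×0.113 = 0.649319 + 0.095135 = 0.744454
Restricting to configurations with influenza present: 0.841904×0.113 = 0.095135.
P(influenza | fever, bacterial infection) = 0.095135 / 0.744454 ≈ 0.1278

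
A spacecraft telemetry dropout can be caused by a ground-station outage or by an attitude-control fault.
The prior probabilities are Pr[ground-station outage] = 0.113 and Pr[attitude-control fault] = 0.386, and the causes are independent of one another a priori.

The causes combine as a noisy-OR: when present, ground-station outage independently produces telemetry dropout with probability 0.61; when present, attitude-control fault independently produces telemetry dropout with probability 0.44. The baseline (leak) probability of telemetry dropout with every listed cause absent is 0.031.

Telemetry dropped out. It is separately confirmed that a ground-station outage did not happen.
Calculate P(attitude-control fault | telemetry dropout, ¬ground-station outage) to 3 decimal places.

P(attitude-control fault | telemetry dropout, ¬ground-station outage) ≈ 0.903

Under noisy-OR, P(telemetry dropout | causes) = 1 − (1−0.031)·∏(1−qᵢ) over the active causes.
Weight on attitude-control fault=true, given the evidence: 0.45736*0.386 = 0.176541
Denominator P(telemetry dropout | ¬ground-station outage): 0.031*0.614 + 0.45736*0.386 = 0.195575
P(attitude-control fault | telemetry dropout, ¬ground-station outage) = 0.176541/0.195575 ≈ 0.903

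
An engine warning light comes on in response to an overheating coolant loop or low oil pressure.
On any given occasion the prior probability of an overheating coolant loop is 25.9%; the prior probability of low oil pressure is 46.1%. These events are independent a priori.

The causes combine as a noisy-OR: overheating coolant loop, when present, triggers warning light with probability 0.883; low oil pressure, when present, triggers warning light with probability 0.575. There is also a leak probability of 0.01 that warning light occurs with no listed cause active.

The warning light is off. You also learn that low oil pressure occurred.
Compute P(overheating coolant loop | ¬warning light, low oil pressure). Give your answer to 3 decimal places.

Under noisy-OR, P(warning light | causes) = 1 − (1−0.01)·∏(1−qᵢ) over the active causes.
For the numerator, keep only overheating coolant loop=true terms: 0.049228×0.259 = 0.012750
The normalizing constant is 0.42075×0.741 + 0.049228×0.259 = 0.324526
P(overheating coolant loop | ¬warning light, low oil pressure) = 0.012750/0.324526 ≈ 0.039

P(overheating coolant loop | ¬warning light, low oil pressure) ≈ 0.039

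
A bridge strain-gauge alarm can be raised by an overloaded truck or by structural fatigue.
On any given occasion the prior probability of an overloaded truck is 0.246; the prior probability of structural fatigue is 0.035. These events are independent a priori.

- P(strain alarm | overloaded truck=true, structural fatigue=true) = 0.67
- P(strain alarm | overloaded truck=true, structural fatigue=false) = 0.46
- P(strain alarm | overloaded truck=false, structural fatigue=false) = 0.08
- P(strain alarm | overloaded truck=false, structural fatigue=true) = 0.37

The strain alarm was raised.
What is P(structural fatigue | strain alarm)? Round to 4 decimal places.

For the numerator, keep only structural fatigue=true terms: 0.009764 + 0.005769 = 0.015533
The normalizing constant is 0.08·0.754·0.965 + 0.37·0.754·0.035 + 0.46·0.246·0.965 + 0.67·0.246·0.035 = 0.182941
Posterior = 0.015533 / 0.182941 ≈ 0.0849

P(structural fatigue | strain alarm) ≈ 0.0849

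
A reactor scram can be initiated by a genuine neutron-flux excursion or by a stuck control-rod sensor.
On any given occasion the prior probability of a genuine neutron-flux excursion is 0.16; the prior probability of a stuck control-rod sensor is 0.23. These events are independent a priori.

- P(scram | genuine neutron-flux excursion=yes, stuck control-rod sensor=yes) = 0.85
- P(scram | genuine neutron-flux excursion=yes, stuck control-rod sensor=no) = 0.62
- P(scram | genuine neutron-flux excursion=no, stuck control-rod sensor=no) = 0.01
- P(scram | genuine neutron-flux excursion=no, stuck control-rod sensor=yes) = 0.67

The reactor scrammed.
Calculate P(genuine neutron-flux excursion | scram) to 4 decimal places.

P(genuine neutron-flux excursion | scram) ≈ 0.4420

Numerator (weight on configurations with genuine neutron-flux excursion): 0.076384 + 0.031280 = 0.107664
Normalizer over all consistent configurations: 0.01*0.84*0.77 + 0.67*0.84*0.23 + 0.62*0.16*0.77 + 0.85*0.16*0.23 = 0.243576
Posterior = 0.107664 / 0.243576 ≈ 0.4420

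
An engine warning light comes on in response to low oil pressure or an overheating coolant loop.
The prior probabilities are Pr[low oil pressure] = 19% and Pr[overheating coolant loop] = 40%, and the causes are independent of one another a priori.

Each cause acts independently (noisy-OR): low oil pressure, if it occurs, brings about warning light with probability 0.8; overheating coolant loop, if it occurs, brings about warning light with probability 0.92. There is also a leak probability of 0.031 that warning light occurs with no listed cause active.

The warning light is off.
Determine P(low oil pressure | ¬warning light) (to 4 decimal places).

P(low oil pressure | ¬warning light) ≈ 0.0448

Under noisy-OR, P(warning light | causes) = 1 − (1−0.031)·∏(1−qᵢ) over the active causes.
Sum P(¬warning light|·) weighted by the priors over the 4 (low oil pressure, overheating coolant loop) configurations:
  P(¬warning light) = 0.969·0.81·0.6 + 0.07752·0.81·0.4 + 0.1938·0.19·0.6 + 0.015504·0.19·0.4
        = 0.470934 + 0.025116 + 0.022093 + 0.001178 = 0.519321
Configurations with low oil pressure contribute 0.023271, so
  P(low oil pressure | ¬warning light) = 0.023271 / 0.519321 ≈ 0.0448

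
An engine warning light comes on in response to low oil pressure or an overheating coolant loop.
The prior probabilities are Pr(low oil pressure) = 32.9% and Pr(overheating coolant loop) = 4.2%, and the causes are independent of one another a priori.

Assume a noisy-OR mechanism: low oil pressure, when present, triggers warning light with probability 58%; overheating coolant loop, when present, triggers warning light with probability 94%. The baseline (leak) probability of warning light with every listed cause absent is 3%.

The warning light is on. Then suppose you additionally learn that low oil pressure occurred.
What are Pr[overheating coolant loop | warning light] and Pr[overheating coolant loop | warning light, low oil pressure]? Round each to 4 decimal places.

Under noisy-OR, P(warning light | causes) = 1 − (1−0.03)·∏(1−qᵢ) over the active causes.
P(warning light) = 0.03·0.671·0.958 + 0.9418·0.671·0.042 + 0.5926·0.329·0.958 + 0.975556·0.329·0.042 = 0.019285 + 0.026542 + 0.186777 + 0.013480 = 0.246084
The overheating coolant loop-present share is 0.026542 + 0.013480 = 0.040022.
So P(overheating coolant loop | warning light) = 0.040022/0.246084 ≈ 0.1626.

Now also conditioning on low oil pressure=true:
Numerator (weight on configurations with overheating coolant loop): 0.975556·0.042 = 0.040973
Denominator P(warning light | low oil pressure): 0.5926·0.958 + 0.975556·0.042 = 0.608684
P(overheating coolant loop | warning light, low oil pressure) = 0.040973/0.608684 ≈ 0.0673
— low oil pressure explains away the evidence for overheating coolant loop.

Pr[overheating coolant loop | warning light] ≈ 0.1626; Pr[overheating coolant loop | warning light, low oil pressure] ≈ 0.0673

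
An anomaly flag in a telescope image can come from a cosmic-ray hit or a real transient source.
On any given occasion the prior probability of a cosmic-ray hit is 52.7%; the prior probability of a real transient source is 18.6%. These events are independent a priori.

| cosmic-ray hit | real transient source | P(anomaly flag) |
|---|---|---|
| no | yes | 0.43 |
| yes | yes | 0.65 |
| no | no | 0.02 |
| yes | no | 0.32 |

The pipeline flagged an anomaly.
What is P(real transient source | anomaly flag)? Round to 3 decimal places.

P(real transient source | anomaly flag) ≈ 0.412

Weight on real transient source=true, given the evidence: 0.037831 + 0.063714 = 0.101545
The normalizing constant is 0.02×0.473×0.814 + 0.43×0.473×0.186 + 0.32×0.527×0.814 + 0.65×0.527×0.186 = 0.246518
P(real transient source | anomaly flag) = 0.101545/0.246518 ≈ 0.412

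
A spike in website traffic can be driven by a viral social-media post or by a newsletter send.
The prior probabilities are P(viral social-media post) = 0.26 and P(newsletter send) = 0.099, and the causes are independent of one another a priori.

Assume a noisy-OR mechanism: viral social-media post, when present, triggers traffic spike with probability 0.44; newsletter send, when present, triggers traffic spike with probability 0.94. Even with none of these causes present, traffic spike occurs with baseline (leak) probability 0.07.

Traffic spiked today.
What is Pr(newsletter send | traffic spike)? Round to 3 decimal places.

Pr(newsletter send | traffic spike) ≈ 0.372

Under noisy-OR, P(traffic spike | causes) = 1 − (1−0.07)·∏(1−qᵢ) over the active causes.
P(traffic spike) = 0.07*0.74*0.901 + 0.9442*0.74*0.099 + 0.4792*0.26*0.901 + 0.968752*0.26*0.099 = 0.046672 + 0.069172 + 0.112257 + 0.024936 = 0.253037
Restricting to configurations with newsletter send present: 0.069172 + 0.024936 = 0.094108.
Hence the posterior is 0.094108/0.253037 ≈ 0.372.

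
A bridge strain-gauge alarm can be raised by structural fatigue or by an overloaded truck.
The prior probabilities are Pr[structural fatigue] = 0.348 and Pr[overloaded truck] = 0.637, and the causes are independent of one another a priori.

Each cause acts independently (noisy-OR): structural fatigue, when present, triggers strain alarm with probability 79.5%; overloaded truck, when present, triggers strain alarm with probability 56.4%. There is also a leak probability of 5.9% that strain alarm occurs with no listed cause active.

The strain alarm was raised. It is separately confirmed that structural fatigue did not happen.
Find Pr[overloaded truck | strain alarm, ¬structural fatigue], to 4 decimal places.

Under noisy-OR, P(strain alarm | causes) = 1 − (1−0.059)·∏(1−qᵢ) over the active causes.
For the numerator, keep only overloaded truck=true terms: 0.589724·0.637 = 0.375654
Denominator P(strain alarm | ¬structural fatigue): 0.059·0.363 + 0.589724·0.637 = 0.397071
Posterior = 0.375654 / 0.397071 ≈ 0.9461

Pr[overloaded truck | strain alarm, ¬structural fatigue] ≈ 0.9461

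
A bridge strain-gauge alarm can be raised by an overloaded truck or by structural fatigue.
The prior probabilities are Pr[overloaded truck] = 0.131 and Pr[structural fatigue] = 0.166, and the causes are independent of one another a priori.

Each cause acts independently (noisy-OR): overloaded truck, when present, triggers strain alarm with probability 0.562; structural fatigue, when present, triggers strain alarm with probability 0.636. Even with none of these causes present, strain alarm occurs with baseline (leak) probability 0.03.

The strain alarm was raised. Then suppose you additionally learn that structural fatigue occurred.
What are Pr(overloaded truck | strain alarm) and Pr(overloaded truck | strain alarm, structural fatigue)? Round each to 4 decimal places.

Pr(overloaded truck | strain alarm) ≈ 0.4138; Pr(overloaded truck | strain alarm, structural fatigue) ≈ 0.1646

Under noisy-OR, P(strain alarm | causes) = 1 − (1−0.03)·∏(1−qᵢ) over the active causes.
Enumerate the 4 (overloaded truck, structural fatigue) configurations and weight by the priors:
  P(strain alarm) = 0.03×0.869×0.834 + 0.64692×0.869×0.166 + 0.57514×0.131×0.834 + 0.845351×0.131×0.166
        = 0.021742 + 0.093321 + 0.062836 + 0.018383 = 0.196282
Configurations with overloaded truck contribute 0.081219, so
  P(overloaded truck | strain alarm) = 0.081219 / 0.196282 ≈ 0.4138

With the extra evidence:
Enumerate both values of overloaded truck and weight by the priors:
  P(strain alarm | structural fatigue) = 0.64692·0.869 + 0.845351·0.131
        = 0.562173 + 0.110741 = 0.672914
Configurations with overloaded truck contribute 0.110741, so
  P(overloaded truck | strain alarm, structural fatigue) = 0.110741 / 0.672914 ≈ 0.1646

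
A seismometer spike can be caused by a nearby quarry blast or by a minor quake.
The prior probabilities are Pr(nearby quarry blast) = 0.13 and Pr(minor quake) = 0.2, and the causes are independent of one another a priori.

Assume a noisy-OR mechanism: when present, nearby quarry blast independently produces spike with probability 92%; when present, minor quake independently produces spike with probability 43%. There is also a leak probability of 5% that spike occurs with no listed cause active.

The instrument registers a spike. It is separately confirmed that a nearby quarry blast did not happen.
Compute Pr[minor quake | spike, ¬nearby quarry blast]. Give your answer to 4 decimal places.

Pr[minor quake | spike, ¬nearby quarry blast] ≈ 0.6963

Under noisy-OR, P(spike | causes) = 1 − (1−0.05)·∏(1−qᵢ) over the active causes.
P(spike | ¬nearby quarry blast) = 0.05×0.8 + 0.4585×0.2 = 0.040000 + 0.091700 = 0.131700
Of this, 0.091700 comes from 0.4585×0.2 (the minor quake=true cases).
Hence the posterior is 0.091700/0.131700 ≈ 0.6963.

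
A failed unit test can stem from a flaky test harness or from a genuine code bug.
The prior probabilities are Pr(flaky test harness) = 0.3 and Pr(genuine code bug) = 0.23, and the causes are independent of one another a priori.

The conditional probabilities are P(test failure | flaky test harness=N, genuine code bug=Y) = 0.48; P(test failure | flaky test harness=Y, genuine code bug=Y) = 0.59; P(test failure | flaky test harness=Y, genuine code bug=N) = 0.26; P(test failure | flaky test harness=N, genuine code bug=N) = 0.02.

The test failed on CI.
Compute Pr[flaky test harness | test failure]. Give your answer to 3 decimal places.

Weight on flaky test harness=true, given the evidence: 0.060060 + 0.040710 = 0.100770
Normalizer over all consistent configurations: 0.02·0.7·0.77 + 0.48·0.7·0.23 + 0.26·0.3·0.77 + 0.59·0.3·0.23 = 0.188830
Posterior = 0.100770 / 0.188830 ≈ 0.534

Pr[flaky test harness | test failure] ≈ 0.534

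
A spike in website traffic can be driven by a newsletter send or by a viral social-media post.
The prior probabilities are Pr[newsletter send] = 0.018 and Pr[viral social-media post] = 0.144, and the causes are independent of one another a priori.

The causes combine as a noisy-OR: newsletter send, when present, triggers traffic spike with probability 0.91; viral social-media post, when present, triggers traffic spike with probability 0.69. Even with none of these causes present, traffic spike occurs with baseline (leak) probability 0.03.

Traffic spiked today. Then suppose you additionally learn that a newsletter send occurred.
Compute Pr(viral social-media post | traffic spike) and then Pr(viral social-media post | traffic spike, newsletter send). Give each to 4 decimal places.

Pr(viral social-media post | traffic spike) ≈ 0.7208; Pr(viral social-media post | traffic spike, newsletter send) ≈ 0.1521

Under noisy-OR, P(traffic spike | causes) = 1 − (1−0.03)·∏(1−qᵢ) over the active causes.
P(traffic spike) = 0.03*0.982*0.856 + 0.6993*0.982*0.144 + 0.9127*0.018*0.856 + 0.972937*0.018*0.144 = 0.025218 + 0.098887 + 0.014063 + 0.002522 = 0.140690
Of this, 0.101409 comes from 0.098887 + 0.002522 (the viral social-media post=true cases).
Hence the posterior is 0.101409/0.140690 ≈ 0.7208.

Now condition on the additional information:
Numerator (weight on configurations with viral social-media post): 0.972937*0.144 = 0.140103
Normalizer over all consistent configurations: 0.9127*0.856 + 0.972937*0.144 = 0.921374
P(viral social-media post | traffic spike, newsletter send) = 0.140103/0.921374 ≈ 0.1521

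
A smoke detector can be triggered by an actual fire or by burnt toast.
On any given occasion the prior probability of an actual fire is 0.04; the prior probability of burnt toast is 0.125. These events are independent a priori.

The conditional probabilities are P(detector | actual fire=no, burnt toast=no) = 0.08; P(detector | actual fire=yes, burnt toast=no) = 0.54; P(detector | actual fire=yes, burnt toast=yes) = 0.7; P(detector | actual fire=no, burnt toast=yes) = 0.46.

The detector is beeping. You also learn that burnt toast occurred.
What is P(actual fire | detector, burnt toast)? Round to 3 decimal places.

P(detector | burnt toast) = 0.46·0.96 + 0.7·0.04 = 0.441600 + 0.028000 = 0.469600
The actual fire-present share is 0.7·0.04 = 0.028000.
Hence the posterior is 0.028000/0.469600 ≈ 0.060.

P(actual fire | detector, burnt toast) ≈ 0.060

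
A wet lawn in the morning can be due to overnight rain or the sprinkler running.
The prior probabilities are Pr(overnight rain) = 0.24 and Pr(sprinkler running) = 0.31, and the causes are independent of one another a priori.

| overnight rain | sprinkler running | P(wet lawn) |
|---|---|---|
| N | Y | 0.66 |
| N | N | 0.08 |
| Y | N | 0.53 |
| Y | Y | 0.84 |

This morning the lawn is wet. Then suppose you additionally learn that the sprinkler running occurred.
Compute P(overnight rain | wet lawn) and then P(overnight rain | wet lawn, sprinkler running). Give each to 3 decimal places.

P(overnight rain | wet lawn) ≈ 0.432; P(overnight rain | wet lawn, sprinkler running) ≈ 0.287

Weight on overnight rain=true, given the evidence: 0.087768 + 0.062496 = 0.150264
Normalizer over all consistent configurations: 0.08×0.76×0.69 + 0.66×0.76×0.31 + 0.53×0.24×0.69 + 0.84×0.24×0.31 = 0.347712
P(overnight rain | wet lawn) = 0.150264/0.347712 ≈ 0.432

With the extra evidence:
P(wet lawn | sprinkler running) = 0.66×0.76 + 0.84×0.24 = 0.501600 + 0.201600 = 0.703200
Restricting to configurations with overnight rain present: 0.84×0.24 = 0.201600.
So P(overnight rain | wet lawn, sprinkler running) = 0.201600/0.703200 ≈ 0.287.
Conditioning on sprinkler running lowers the posterior on overnight rain: the classic explaining-away effect in a common-effect structure.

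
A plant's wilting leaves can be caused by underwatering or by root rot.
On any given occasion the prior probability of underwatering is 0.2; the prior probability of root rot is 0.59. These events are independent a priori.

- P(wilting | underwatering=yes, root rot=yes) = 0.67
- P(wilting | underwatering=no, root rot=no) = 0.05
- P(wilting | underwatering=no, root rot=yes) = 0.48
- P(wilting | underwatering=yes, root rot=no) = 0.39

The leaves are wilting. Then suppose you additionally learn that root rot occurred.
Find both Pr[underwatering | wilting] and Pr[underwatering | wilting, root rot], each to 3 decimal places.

Numerator (weight on configurations with underwatering): 0.031980 + 0.079060 = 0.111040
Denominator P(wilting): 0.05×0.8×0.41 + 0.48×0.8×0.59 + 0.39×0.2×0.41 + 0.67×0.2×0.59 = 0.354000
Posterior = 0.111040 / 0.354000 ≈ 0.314

Now condition on the additional information:
Weight on underwatering=true, given the evidence: 0.67*0.2 = 0.134000
The normalizing constant is 0.48*0.8 + 0.67*0.2 = 0.518000
Posterior = 0.134000 / 0.518000 ≈ 0.259

Pr[underwatering | wilting] ≈ 0.314; Pr[underwatering | wilting, root rot] ≈ 0.259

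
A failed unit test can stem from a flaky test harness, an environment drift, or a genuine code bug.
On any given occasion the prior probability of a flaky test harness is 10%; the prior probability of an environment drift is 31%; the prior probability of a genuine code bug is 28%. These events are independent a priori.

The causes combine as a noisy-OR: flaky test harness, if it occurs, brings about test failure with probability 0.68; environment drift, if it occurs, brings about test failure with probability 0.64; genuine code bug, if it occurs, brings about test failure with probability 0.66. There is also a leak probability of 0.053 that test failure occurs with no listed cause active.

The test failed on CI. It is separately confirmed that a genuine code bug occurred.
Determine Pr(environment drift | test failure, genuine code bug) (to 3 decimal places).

Under noisy-OR, P(test failure | causes) = 1 − (1−0.053)·∏(1−qᵢ) over the active causes.
P(test failure | genuine code bug) = 0.67802×0.9×0.69 + 0.884087×0.9×0.31 + 0.896966×0.1×0.69 + 0.962908×0.1×0.31 = 0.421050 + 0.246660 + 0.061891 + 0.029850 = 0.759451
The environment drift-present share is 0.246660 + 0.029850 = 0.276510.
Hence the posterior is 0.276510/0.759451 ≈ 0.364.

Pr(environment drift | test failure, genuine code bug) ≈ 0.364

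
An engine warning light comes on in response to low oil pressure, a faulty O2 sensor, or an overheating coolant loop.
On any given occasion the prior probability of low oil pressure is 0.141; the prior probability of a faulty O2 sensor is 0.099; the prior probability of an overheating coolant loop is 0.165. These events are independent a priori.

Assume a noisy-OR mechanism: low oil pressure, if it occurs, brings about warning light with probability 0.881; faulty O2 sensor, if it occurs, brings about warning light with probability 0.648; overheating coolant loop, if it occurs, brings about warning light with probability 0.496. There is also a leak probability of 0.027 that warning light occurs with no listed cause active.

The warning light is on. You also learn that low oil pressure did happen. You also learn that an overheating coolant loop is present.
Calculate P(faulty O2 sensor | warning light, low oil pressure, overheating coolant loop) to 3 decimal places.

Under noisy-OR, P(warning light | causes) = 1 − (1−0.027)·∏(1−qᵢ) over the active causes.
Sum P(warning light|·) weighted by the priors over both values of faulty O2 sensor:
  P(warning light | low oil pressure, overheating coolant loop) = 0.941643*0.901 + 0.979458*0.099
        = 0.848420 + 0.096966 = 0.945386
The terms with faulty O2 sensor present sum to 0.096966, so
  P(faulty O2 sensor | warning light, low oil pressure, overheating coolant loop) = 0.096966 / 0.945386 ≈ 0.103

P(faulty O2 sensor | warning light, low oil pressure, overheating coolant loop) ≈ 0.103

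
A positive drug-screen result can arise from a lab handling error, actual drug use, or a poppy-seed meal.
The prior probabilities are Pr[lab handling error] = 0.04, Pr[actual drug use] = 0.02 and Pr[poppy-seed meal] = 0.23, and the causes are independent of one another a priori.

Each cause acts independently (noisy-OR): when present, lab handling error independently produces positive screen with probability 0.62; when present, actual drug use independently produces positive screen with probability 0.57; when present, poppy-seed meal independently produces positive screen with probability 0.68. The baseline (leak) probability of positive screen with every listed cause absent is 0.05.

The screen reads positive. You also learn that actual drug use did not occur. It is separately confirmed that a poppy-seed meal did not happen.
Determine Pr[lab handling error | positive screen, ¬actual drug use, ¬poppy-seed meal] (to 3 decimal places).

Under noisy-OR, P(positive screen | causes) = 1 − (1−0.05)·∏(1−qᵢ) over the active causes.
Weight on lab handling error=true, given the evidence: 0.639·0.04 = 0.025560
Denominator P(positive screen | ¬actual drug use, ¬poppy-seed meal): 0.05·0.96 + 0.639·0.04 = 0.073560
Posterior = 0.025560 / 0.073560 ≈ 0.347

Pr[lab handling error | positive screen, ¬actual drug use, ¬poppy-seed meal] ≈ 0.347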